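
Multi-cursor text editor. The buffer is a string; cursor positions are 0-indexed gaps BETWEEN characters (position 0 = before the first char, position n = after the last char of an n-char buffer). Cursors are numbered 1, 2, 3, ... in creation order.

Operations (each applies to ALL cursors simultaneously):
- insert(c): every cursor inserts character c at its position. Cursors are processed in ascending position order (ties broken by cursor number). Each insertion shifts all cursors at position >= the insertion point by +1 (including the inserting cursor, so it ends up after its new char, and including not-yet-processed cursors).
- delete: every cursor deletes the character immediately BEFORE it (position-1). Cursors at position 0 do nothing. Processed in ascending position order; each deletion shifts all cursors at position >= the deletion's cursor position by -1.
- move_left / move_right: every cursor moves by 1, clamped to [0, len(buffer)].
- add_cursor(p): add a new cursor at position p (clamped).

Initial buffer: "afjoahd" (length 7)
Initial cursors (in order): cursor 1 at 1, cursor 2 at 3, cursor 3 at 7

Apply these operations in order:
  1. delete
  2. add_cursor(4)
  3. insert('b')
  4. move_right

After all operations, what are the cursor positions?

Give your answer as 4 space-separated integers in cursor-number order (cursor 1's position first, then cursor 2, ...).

After op 1 (delete): buffer="foah" (len 4), cursors c1@0 c2@1 c3@4, authorship ....
After op 2 (add_cursor(4)): buffer="foah" (len 4), cursors c1@0 c2@1 c3@4 c4@4, authorship ....
After op 3 (insert('b')): buffer="bfboahbb" (len 8), cursors c1@1 c2@3 c3@8 c4@8, authorship 1.2...34
After op 4 (move_right): buffer="bfboahbb" (len 8), cursors c1@2 c2@4 c3@8 c4@8, authorship 1.2...34

Answer: 2 4 8 8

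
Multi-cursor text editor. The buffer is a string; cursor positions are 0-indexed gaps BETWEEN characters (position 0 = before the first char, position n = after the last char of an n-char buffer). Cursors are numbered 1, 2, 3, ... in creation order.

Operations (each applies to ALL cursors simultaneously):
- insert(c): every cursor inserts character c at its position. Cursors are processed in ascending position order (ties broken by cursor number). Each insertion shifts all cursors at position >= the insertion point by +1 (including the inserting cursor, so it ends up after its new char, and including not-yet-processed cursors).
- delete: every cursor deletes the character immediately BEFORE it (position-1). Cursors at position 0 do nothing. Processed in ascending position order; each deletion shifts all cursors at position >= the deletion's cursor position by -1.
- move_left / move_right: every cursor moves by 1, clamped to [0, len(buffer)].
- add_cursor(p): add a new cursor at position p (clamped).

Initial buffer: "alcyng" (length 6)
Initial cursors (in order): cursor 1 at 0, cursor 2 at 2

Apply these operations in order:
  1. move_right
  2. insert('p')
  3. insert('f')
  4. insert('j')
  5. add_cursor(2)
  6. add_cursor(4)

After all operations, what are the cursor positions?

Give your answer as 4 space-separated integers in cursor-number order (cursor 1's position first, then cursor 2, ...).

After op 1 (move_right): buffer="alcyng" (len 6), cursors c1@1 c2@3, authorship ......
After op 2 (insert('p')): buffer="aplcpyng" (len 8), cursors c1@2 c2@5, authorship .1..2...
After op 3 (insert('f')): buffer="apflcpfyng" (len 10), cursors c1@3 c2@7, authorship .11..22...
After op 4 (insert('j')): buffer="apfjlcpfjyng" (len 12), cursors c1@4 c2@9, authorship .111..222...
After op 5 (add_cursor(2)): buffer="apfjlcpfjyng" (len 12), cursors c3@2 c1@4 c2@9, authorship .111..222...
After op 6 (add_cursor(4)): buffer="apfjlcpfjyng" (len 12), cursors c3@2 c1@4 c4@4 c2@9, authorship .111..222...

Answer: 4 9 2 4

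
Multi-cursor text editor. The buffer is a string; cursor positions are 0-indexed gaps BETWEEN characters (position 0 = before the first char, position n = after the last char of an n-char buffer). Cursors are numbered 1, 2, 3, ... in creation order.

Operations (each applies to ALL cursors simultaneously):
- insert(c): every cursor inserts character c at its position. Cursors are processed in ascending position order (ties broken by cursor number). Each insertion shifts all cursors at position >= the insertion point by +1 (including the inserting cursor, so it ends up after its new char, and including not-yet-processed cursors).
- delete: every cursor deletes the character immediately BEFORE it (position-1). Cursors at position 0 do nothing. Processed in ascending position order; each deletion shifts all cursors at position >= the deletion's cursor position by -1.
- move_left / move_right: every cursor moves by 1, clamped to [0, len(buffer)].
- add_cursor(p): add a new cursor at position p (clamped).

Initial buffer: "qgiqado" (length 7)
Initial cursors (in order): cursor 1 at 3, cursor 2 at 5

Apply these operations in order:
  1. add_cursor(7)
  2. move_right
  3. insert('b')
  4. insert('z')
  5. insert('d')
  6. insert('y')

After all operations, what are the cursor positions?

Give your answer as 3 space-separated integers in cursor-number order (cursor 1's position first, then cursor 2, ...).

After op 1 (add_cursor(7)): buffer="qgiqado" (len 7), cursors c1@3 c2@5 c3@7, authorship .......
After op 2 (move_right): buffer="qgiqado" (len 7), cursors c1@4 c2@6 c3@7, authorship .......
After op 3 (insert('b')): buffer="qgiqbadbob" (len 10), cursors c1@5 c2@8 c3@10, authorship ....1..2.3
After op 4 (insert('z')): buffer="qgiqbzadbzobz" (len 13), cursors c1@6 c2@10 c3@13, authorship ....11..22.33
After op 5 (insert('d')): buffer="qgiqbzdadbzdobzd" (len 16), cursors c1@7 c2@12 c3@16, authorship ....111..222.333
After op 6 (insert('y')): buffer="qgiqbzdyadbzdyobzdy" (len 19), cursors c1@8 c2@14 c3@19, authorship ....1111..2222.3333

Answer: 8 14 19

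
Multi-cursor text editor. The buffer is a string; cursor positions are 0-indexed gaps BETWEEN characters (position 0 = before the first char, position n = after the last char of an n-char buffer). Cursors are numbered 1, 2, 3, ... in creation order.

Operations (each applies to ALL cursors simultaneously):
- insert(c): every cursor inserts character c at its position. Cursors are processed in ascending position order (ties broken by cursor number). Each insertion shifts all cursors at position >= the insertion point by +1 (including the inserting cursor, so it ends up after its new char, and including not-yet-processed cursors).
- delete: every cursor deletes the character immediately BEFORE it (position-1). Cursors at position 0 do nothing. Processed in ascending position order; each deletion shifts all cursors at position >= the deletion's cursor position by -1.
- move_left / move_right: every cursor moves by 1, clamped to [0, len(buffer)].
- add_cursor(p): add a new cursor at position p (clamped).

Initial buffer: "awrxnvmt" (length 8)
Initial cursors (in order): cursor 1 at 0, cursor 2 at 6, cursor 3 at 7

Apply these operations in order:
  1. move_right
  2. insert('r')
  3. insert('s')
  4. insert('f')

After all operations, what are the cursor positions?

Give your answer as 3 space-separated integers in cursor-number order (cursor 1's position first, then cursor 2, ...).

Answer: 4 13 17

Derivation:
After op 1 (move_right): buffer="awrxnvmt" (len 8), cursors c1@1 c2@7 c3@8, authorship ........
After op 2 (insert('r')): buffer="arwrxnvmrtr" (len 11), cursors c1@2 c2@9 c3@11, authorship .1......2.3
After op 3 (insert('s')): buffer="arswrxnvmrstrs" (len 14), cursors c1@3 c2@11 c3@14, authorship .11......22.33
After op 4 (insert('f')): buffer="arsfwrxnvmrsftrsf" (len 17), cursors c1@4 c2@13 c3@17, authorship .111......222.333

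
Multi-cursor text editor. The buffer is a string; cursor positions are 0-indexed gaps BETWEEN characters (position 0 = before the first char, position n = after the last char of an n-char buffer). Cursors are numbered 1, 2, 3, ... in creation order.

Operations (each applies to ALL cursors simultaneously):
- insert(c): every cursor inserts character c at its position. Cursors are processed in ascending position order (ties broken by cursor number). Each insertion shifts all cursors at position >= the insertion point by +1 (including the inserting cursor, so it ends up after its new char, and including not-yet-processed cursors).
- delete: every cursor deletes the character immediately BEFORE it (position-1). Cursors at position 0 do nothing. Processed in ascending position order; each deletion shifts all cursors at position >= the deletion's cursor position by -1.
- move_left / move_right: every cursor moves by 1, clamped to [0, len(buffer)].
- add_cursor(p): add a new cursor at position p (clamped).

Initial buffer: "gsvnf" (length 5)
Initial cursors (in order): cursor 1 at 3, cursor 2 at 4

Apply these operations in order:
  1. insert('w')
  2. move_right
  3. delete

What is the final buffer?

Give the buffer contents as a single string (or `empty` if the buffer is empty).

After op 1 (insert('w')): buffer="gsvwnwf" (len 7), cursors c1@4 c2@6, authorship ...1.2.
After op 2 (move_right): buffer="gsvwnwf" (len 7), cursors c1@5 c2@7, authorship ...1.2.
After op 3 (delete): buffer="gsvww" (len 5), cursors c1@4 c2@5, authorship ...12

Answer: gsvww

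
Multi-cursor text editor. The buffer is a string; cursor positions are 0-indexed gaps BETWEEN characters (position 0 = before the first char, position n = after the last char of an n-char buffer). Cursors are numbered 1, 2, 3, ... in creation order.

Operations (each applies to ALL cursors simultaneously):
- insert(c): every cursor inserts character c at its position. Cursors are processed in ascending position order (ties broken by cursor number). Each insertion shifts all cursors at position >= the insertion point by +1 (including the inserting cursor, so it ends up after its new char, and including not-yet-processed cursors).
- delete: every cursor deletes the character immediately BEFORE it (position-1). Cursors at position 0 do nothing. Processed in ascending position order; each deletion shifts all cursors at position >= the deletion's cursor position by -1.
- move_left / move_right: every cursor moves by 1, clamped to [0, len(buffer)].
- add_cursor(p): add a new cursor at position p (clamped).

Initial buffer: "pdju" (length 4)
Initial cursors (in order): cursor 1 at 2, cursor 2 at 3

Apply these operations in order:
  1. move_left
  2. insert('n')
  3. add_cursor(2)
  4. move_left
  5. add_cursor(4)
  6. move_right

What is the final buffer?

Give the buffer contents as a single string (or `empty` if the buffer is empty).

After op 1 (move_left): buffer="pdju" (len 4), cursors c1@1 c2@2, authorship ....
After op 2 (insert('n')): buffer="pndnju" (len 6), cursors c1@2 c2@4, authorship .1.2..
After op 3 (add_cursor(2)): buffer="pndnju" (len 6), cursors c1@2 c3@2 c2@4, authorship .1.2..
After op 4 (move_left): buffer="pndnju" (len 6), cursors c1@1 c3@1 c2@3, authorship .1.2..
After op 5 (add_cursor(4)): buffer="pndnju" (len 6), cursors c1@1 c3@1 c2@3 c4@4, authorship .1.2..
After op 6 (move_right): buffer="pndnju" (len 6), cursors c1@2 c3@2 c2@4 c4@5, authorship .1.2..

Answer: pndnju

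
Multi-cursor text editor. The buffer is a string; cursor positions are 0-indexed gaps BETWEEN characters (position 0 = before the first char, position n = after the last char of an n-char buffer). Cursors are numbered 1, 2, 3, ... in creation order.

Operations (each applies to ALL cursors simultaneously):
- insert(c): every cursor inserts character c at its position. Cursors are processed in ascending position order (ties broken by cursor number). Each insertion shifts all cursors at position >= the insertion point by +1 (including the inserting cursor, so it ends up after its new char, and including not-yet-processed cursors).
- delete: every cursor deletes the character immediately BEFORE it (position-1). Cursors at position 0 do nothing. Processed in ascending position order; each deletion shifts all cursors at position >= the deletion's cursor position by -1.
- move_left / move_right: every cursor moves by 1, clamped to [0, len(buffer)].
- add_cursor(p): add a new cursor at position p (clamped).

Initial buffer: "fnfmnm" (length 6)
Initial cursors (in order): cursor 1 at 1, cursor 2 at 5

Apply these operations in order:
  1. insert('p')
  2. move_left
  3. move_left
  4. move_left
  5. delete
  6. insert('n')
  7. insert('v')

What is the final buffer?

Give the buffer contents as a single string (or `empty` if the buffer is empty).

Answer: nvfpnnvmnpm

Derivation:
After op 1 (insert('p')): buffer="fpnfmnpm" (len 8), cursors c1@2 c2@7, authorship .1....2.
After op 2 (move_left): buffer="fpnfmnpm" (len 8), cursors c1@1 c2@6, authorship .1....2.
After op 3 (move_left): buffer="fpnfmnpm" (len 8), cursors c1@0 c2@5, authorship .1....2.
After op 4 (move_left): buffer="fpnfmnpm" (len 8), cursors c1@0 c2@4, authorship .1....2.
After op 5 (delete): buffer="fpnmnpm" (len 7), cursors c1@0 c2@3, authorship .1...2.
After op 6 (insert('n')): buffer="nfpnnmnpm" (len 9), cursors c1@1 c2@5, authorship 1.1.2..2.
After op 7 (insert('v')): buffer="nvfpnnvmnpm" (len 11), cursors c1@2 c2@7, authorship 11.1.22..2.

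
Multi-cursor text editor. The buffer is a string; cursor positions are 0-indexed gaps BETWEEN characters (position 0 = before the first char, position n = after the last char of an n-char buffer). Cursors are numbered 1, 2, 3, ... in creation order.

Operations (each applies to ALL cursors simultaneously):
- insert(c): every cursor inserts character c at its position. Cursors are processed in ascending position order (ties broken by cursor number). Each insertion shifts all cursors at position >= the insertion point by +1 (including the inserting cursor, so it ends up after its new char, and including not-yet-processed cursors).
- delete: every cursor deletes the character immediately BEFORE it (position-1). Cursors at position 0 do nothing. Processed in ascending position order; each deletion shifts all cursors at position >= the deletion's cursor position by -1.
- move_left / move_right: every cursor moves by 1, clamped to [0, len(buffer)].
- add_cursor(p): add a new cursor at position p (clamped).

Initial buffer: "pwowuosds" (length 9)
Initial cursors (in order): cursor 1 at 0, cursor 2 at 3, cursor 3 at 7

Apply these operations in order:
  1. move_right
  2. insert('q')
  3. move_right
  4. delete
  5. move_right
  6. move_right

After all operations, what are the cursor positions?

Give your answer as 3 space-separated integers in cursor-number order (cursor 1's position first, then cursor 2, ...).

After op 1 (move_right): buffer="pwowuosds" (len 9), cursors c1@1 c2@4 c3@8, authorship .........
After op 2 (insert('q')): buffer="pqwowquosdqs" (len 12), cursors c1@2 c2@6 c3@11, authorship .1...2....3.
After op 3 (move_right): buffer="pqwowquosdqs" (len 12), cursors c1@3 c2@7 c3@12, authorship .1...2....3.
After op 4 (delete): buffer="pqowqosdq" (len 9), cursors c1@2 c2@5 c3@9, authorship .1..2...3
After op 5 (move_right): buffer="pqowqosdq" (len 9), cursors c1@3 c2@6 c3@9, authorship .1..2...3
After op 6 (move_right): buffer="pqowqosdq" (len 9), cursors c1@4 c2@7 c3@9, authorship .1..2...3

Answer: 4 7 9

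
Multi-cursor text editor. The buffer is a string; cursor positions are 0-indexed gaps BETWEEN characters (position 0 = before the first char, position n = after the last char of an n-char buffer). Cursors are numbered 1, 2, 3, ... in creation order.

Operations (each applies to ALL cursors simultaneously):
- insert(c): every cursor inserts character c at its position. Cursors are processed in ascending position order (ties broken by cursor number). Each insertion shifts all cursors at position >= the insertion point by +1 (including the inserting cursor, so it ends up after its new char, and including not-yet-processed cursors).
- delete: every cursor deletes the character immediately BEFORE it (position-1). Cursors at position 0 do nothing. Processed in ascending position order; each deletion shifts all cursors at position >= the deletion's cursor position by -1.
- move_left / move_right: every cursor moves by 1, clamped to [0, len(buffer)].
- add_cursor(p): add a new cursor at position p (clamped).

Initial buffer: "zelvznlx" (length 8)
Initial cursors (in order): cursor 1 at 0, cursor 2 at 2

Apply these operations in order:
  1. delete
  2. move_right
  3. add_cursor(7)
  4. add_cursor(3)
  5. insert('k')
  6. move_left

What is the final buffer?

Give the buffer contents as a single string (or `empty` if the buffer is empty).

Answer: zklkvkznlxk

Derivation:
After op 1 (delete): buffer="zlvznlx" (len 7), cursors c1@0 c2@1, authorship .......
After op 2 (move_right): buffer="zlvznlx" (len 7), cursors c1@1 c2@2, authorship .......
After op 3 (add_cursor(7)): buffer="zlvznlx" (len 7), cursors c1@1 c2@2 c3@7, authorship .......
After op 4 (add_cursor(3)): buffer="zlvznlx" (len 7), cursors c1@1 c2@2 c4@3 c3@7, authorship .......
After op 5 (insert('k')): buffer="zklkvkznlxk" (len 11), cursors c1@2 c2@4 c4@6 c3@11, authorship .1.2.4....3
After op 6 (move_left): buffer="zklkvkznlxk" (len 11), cursors c1@1 c2@3 c4@5 c3@10, authorship .1.2.4....3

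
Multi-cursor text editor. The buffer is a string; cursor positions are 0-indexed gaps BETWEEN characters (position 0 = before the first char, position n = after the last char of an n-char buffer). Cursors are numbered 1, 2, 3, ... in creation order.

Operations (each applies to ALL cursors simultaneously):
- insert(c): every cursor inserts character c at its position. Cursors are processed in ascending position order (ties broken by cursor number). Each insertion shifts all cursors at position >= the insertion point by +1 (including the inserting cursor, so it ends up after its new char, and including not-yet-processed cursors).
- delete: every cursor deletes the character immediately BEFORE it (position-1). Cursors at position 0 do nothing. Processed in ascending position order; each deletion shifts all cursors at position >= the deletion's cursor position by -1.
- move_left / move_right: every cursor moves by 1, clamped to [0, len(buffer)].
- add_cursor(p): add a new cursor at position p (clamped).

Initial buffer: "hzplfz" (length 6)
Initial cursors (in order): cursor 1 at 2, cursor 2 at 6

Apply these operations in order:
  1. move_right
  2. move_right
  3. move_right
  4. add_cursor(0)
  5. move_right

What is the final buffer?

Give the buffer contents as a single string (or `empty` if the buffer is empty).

After op 1 (move_right): buffer="hzplfz" (len 6), cursors c1@3 c2@6, authorship ......
After op 2 (move_right): buffer="hzplfz" (len 6), cursors c1@4 c2@6, authorship ......
After op 3 (move_right): buffer="hzplfz" (len 6), cursors c1@5 c2@6, authorship ......
After op 4 (add_cursor(0)): buffer="hzplfz" (len 6), cursors c3@0 c1@5 c2@6, authorship ......
After op 5 (move_right): buffer="hzplfz" (len 6), cursors c3@1 c1@6 c2@6, authorship ......

Answer: hzplfz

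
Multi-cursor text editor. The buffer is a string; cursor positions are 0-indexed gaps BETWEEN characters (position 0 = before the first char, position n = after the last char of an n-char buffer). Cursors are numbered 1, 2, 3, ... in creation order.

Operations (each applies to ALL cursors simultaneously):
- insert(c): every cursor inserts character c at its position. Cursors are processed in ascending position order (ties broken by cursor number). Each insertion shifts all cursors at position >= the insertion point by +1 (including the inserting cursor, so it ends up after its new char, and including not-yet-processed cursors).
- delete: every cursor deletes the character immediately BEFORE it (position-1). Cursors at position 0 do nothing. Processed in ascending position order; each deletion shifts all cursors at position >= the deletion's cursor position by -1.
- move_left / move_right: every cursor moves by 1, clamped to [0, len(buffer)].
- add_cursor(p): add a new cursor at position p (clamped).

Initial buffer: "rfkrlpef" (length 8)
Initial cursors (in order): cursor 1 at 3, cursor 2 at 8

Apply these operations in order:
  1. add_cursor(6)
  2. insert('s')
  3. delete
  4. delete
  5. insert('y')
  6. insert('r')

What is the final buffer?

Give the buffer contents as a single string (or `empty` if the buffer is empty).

Answer: rfyrrlyreyr

Derivation:
After op 1 (add_cursor(6)): buffer="rfkrlpef" (len 8), cursors c1@3 c3@6 c2@8, authorship ........
After op 2 (insert('s')): buffer="rfksrlpsefs" (len 11), cursors c1@4 c3@8 c2@11, authorship ...1...3..2
After op 3 (delete): buffer="rfkrlpef" (len 8), cursors c1@3 c3@6 c2@8, authorship ........
After op 4 (delete): buffer="rfrle" (len 5), cursors c1@2 c3@4 c2@5, authorship .....
After op 5 (insert('y')): buffer="rfyrlyey" (len 8), cursors c1@3 c3@6 c2@8, authorship ..1..3.2
After op 6 (insert('r')): buffer="rfyrrlyreyr" (len 11), cursors c1@4 c3@8 c2@11, authorship ..11..33.22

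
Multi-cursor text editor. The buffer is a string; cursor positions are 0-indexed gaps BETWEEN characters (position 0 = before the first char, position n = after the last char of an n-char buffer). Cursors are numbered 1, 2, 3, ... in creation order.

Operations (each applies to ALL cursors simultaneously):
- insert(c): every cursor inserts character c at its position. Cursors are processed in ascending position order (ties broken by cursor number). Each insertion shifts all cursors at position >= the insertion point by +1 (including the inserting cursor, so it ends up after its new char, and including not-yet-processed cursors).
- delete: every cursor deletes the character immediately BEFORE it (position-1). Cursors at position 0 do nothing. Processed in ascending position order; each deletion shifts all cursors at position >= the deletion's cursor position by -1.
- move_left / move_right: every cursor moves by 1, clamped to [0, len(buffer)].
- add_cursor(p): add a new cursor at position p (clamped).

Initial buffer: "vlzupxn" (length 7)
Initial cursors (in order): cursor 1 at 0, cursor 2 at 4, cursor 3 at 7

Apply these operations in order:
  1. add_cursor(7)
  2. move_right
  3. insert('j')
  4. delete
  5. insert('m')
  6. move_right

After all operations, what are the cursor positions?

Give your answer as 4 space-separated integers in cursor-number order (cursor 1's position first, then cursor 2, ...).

After op 1 (add_cursor(7)): buffer="vlzupxn" (len 7), cursors c1@0 c2@4 c3@7 c4@7, authorship .......
After op 2 (move_right): buffer="vlzupxn" (len 7), cursors c1@1 c2@5 c3@7 c4@7, authorship .......
After op 3 (insert('j')): buffer="vjlzupjxnjj" (len 11), cursors c1@2 c2@7 c3@11 c4@11, authorship .1....2..34
After op 4 (delete): buffer="vlzupxn" (len 7), cursors c1@1 c2@5 c3@7 c4@7, authorship .......
After op 5 (insert('m')): buffer="vmlzupmxnmm" (len 11), cursors c1@2 c2@7 c3@11 c4@11, authorship .1....2..34
After op 6 (move_right): buffer="vmlzupmxnmm" (len 11), cursors c1@3 c2@8 c3@11 c4@11, authorship .1....2..34

Answer: 3 8 11 11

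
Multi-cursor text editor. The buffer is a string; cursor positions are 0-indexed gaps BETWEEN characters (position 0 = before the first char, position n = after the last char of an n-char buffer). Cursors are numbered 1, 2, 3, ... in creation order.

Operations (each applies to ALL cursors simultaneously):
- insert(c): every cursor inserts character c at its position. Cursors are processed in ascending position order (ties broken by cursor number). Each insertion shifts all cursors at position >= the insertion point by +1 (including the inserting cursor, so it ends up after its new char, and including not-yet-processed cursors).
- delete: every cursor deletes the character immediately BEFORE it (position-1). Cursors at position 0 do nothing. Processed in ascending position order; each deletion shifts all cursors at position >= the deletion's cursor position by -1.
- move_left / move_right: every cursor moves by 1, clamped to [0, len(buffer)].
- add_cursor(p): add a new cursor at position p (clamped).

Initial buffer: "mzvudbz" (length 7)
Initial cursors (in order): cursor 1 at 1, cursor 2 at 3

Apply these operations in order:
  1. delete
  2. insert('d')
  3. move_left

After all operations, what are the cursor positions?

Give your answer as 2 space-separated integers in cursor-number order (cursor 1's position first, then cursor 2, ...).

Answer: 0 2

Derivation:
After op 1 (delete): buffer="zudbz" (len 5), cursors c1@0 c2@1, authorship .....
After op 2 (insert('d')): buffer="dzdudbz" (len 7), cursors c1@1 c2@3, authorship 1.2....
After op 3 (move_left): buffer="dzdudbz" (len 7), cursors c1@0 c2@2, authorship 1.2....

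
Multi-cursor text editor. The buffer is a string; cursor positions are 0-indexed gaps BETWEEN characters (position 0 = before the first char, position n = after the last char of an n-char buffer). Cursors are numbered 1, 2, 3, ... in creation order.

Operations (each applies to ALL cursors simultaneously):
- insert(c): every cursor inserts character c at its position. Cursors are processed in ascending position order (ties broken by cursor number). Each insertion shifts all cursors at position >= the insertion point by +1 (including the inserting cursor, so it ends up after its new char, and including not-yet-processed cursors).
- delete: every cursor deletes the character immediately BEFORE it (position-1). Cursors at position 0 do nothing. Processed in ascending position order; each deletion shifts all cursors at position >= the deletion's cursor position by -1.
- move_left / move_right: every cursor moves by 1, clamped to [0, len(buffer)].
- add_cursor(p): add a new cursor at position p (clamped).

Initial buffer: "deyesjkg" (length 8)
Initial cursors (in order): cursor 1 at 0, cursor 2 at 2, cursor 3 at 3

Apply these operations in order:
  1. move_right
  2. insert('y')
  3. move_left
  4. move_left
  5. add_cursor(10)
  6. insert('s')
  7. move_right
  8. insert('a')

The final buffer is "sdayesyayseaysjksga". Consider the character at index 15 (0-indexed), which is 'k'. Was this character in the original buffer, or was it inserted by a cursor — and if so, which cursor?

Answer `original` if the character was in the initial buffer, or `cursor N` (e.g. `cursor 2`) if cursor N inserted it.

Answer: original

Derivation:
After op 1 (move_right): buffer="deyesjkg" (len 8), cursors c1@1 c2@3 c3@4, authorship ........
After op 2 (insert('y')): buffer="dyeyyeysjkg" (len 11), cursors c1@2 c2@5 c3@7, authorship .1..2.3....
After op 3 (move_left): buffer="dyeyyeysjkg" (len 11), cursors c1@1 c2@4 c3@6, authorship .1..2.3....
After op 4 (move_left): buffer="dyeyyeysjkg" (len 11), cursors c1@0 c2@3 c3@5, authorship .1..2.3....
After op 5 (add_cursor(10)): buffer="dyeyyeysjkg" (len 11), cursors c1@0 c2@3 c3@5 c4@10, authorship .1..2.3....
After op 6 (insert('s')): buffer="sdyesyyseysjksg" (len 15), cursors c1@1 c2@5 c3@8 c4@14, authorship 1.1.2.23.3...4.
After op 7 (move_right): buffer="sdyesyyseysjksg" (len 15), cursors c1@2 c2@6 c3@9 c4@15, authorship 1.1.2.23.3...4.
After op 8 (insert('a')): buffer="sdayesyayseaysjksga" (len 19), cursors c1@3 c2@8 c3@12 c4@19, authorship 1.11.2.223.33...4.4
Authorship (.=original, N=cursor N): 1 . 1 1 . 2 . 2 2 3 . 3 3 . . . 4 . 4
Index 15: author = original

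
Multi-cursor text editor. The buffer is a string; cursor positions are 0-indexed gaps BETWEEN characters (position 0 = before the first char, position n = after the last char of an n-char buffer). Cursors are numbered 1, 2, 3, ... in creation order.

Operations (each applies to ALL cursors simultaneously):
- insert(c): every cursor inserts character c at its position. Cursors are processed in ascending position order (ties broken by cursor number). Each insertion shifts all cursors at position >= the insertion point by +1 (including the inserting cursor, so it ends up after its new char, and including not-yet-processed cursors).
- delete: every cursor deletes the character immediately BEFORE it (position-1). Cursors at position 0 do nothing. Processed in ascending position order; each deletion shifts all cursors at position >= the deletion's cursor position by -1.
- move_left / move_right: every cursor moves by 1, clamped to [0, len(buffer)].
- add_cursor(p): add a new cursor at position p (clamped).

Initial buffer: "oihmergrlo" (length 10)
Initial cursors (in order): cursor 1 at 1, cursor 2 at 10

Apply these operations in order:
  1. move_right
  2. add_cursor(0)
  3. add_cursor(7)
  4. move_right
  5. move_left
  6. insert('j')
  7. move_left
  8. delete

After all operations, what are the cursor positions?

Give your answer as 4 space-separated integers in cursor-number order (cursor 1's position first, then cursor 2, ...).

After op 1 (move_right): buffer="oihmergrlo" (len 10), cursors c1@2 c2@10, authorship ..........
After op 2 (add_cursor(0)): buffer="oihmergrlo" (len 10), cursors c3@0 c1@2 c2@10, authorship ..........
After op 3 (add_cursor(7)): buffer="oihmergrlo" (len 10), cursors c3@0 c1@2 c4@7 c2@10, authorship ..........
After op 4 (move_right): buffer="oihmergrlo" (len 10), cursors c3@1 c1@3 c4@8 c2@10, authorship ..........
After op 5 (move_left): buffer="oihmergrlo" (len 10), cursors c3@0 c1@2 c4@7 c2@9, authorship ..........
After op 6 (insert('j')): buffer="joijhmergjrljo" (len 14), cursors c3@1 c1@4 c4@10 c2@13, authorship 3..1.....4..2.
After op 7 (move_left): buffer="joijhmergjrljo" (len 14), cursors c3@0 c1@3 c4@9 c2@12, authorship 3..1.....4..2.
After op 8 (delete): buffer="jojhmerjrjo" (len 11), cursors c3@0 c1@2 c4@7 c2@9, authorship 3.1....4.2.

Answer: 2 9 0 7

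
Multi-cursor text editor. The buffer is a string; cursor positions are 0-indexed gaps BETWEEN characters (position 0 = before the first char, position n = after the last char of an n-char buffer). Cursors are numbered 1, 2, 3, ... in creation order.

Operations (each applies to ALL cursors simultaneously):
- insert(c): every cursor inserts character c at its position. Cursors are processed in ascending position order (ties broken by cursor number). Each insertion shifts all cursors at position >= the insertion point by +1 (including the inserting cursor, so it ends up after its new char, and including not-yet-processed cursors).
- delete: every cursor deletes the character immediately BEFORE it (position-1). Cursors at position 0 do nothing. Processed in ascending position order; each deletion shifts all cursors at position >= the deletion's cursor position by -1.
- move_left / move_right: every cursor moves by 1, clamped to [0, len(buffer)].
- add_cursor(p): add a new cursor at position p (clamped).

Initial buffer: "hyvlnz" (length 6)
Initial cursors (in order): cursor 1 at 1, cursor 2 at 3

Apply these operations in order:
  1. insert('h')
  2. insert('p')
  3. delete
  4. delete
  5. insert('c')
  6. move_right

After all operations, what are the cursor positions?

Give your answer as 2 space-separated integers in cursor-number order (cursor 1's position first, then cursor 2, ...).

After op 1 (insert('h')): buffer="hhyvhlnz" (len 8), cursors c1@2 c2@5, authorship .1..2...
After op 2 (insert('p')): buffer="hhpyvhplnz" (len 10), cursors c1@3 c2@7, authorship .11..22...
After op 3 (delete): buffer="hhyvhlnz" (len 8), cursors c1@2 c2@5, authorship .1..2...
After op 4 (delete): buffer="hyvlnz" (len 6), cursors c1@1 c2@3, authorship ......
After op 5 (insert('c')): buffer="hcyvclnz" (len 8), cursors c1@2 c2@5, authorship .1..2...
After op 6 (move_right): buffer="hcyvclnz" (len 8), cursors c1@3 c2@6, authorship .1..2...

Answer: 3 6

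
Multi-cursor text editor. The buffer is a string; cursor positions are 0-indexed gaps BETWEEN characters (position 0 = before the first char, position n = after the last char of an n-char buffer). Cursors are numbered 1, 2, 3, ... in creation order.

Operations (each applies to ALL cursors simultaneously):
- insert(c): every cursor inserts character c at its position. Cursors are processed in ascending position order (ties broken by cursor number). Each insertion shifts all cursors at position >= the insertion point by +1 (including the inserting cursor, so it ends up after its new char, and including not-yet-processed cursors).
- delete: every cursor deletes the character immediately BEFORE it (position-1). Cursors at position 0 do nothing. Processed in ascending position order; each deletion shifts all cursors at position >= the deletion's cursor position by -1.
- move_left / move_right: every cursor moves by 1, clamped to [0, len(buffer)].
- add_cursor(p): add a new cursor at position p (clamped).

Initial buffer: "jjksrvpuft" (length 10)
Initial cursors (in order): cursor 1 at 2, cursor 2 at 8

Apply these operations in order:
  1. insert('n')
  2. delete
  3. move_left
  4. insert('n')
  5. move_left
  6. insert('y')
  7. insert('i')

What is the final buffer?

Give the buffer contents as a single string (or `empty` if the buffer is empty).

Answer: jyinjksrvpyinuft

Derivation:
After op 1 (insert('n')): buffer="jjnksrvpunft" (len 12), cursors c1@3 c2@10, authorship ..1......2..
After op 2 (delete): buffer="jjksrvpuft" (len 10), cursors c1@2 c2@8, authorship ..........
After op 3 (move_left): buffer="jjksrvpuft" (len 10), cursors c1@1 c2@7, authorship ..........
After op 4 (insert('n')): buffer="jnjksrvpnuft" (len 12), cursors c1@2 c2@9, authorship .1......2...
After op 5 (move_left): buffer="jnjksrvpnuft" (len 12), cursors c1@1 c2@8, authorship .1......2...
After op 6 (insert('y')): buffer="jynjksrvpynuft" (len 14), cursors c1@2 c2@10, authorship .11......22...
After op 7 (insert('i')): buffer="jyinjksrvpyinuft" (len 16), cursors c1@3 c2@12, authorship .111......222...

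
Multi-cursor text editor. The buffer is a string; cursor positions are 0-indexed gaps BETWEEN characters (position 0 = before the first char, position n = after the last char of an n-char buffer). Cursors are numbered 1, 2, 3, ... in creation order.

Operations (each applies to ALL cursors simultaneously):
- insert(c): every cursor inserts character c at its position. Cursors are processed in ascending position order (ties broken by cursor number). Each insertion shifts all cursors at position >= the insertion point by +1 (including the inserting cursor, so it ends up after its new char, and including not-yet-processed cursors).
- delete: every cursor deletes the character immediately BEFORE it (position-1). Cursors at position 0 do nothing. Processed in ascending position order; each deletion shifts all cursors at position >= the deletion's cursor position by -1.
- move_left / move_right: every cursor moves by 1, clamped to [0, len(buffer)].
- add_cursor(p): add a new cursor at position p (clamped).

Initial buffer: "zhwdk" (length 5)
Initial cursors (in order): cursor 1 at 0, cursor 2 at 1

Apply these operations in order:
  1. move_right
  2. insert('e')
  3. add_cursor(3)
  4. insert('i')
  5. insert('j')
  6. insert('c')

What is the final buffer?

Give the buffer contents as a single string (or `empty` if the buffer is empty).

After op 1 (move_right): buffer="zhwdk" (len 5), cursors c1@1 c2@2, authorship .....
After op 2 (insert('e')): buffer="zehewdk" (len 7), cursors c1@2 c2@4, authorship .1.2...
After op 3 (add_cursor(3)): buffer="zehewdk" (len 7), cursors c1@2 c3@3 c2@4, authorship .1.2...
After op 4 (insert('i')): buffer="zeihieiwdk" (len 10), cursors c1@3 c3@5 c2@7, authorship .11.322...
After op 5 (insert('j')): buffer="zeijhijeijwdk" (len 13), cursors c1@4 c3@7 c2@10, authorship .111.33222...
After op 6 (insert('c')): buffer="zeijchijceijcwdk" (len 16), cursors c1@5 c3@9 c2@13, authorship .1111.3332222...

Answer: zeijchijceijcwdk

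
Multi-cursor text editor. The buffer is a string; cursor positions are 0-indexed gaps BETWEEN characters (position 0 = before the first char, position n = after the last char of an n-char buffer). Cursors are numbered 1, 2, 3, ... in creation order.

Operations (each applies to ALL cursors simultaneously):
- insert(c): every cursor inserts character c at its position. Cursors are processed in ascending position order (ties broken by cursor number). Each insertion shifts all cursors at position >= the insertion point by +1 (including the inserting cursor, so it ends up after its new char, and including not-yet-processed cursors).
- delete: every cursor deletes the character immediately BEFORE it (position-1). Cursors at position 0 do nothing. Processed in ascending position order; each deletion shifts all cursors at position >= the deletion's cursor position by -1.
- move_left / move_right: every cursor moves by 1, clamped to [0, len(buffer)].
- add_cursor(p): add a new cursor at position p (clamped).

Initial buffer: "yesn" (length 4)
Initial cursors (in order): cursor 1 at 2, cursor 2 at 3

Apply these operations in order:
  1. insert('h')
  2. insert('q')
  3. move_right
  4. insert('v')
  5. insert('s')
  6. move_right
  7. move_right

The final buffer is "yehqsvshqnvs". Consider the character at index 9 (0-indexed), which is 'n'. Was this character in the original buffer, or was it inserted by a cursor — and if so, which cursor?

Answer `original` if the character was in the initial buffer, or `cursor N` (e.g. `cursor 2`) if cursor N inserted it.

After op 1 (insert('h')): buffer="yehshn" (len 6), cursors c1@3 c2@5, authorship ..1.2.
After op 2 (insert('q')): buffer="yehqshqn" (len 8), cursors c1@4 c2@7, authorship ..11.22.
After op 3 (move_right): buffer="yehqshqn" (len 8), cursors c1@5 c2@8, authorship ..11.22.
After op 4 (insert('v')): buffer="yehqsvhqnv" (len 10), cursors c1@6 c2@10, authorship ..11.122.2
After op 5 (insert('s')): buffer="yehqsvshqnvs" (len 12), cursors c1@7 c2@12, authorship ..11.1122.22
After op 6 (move_right): buffer="yehqsvshqnvs" (len 12), cursors c1@8 c2@12, authorship ..11.1122.22
After op 7 (move_right): buffer="yehqsvshqnvs" (len 12), cursors c1@9 c2@12, authorship ..11.1122.22
Authorship (.=original, N=cursor N): . . 1 1 . 1 1 2 2 . 2 2
Index 9: author = original

Answer: original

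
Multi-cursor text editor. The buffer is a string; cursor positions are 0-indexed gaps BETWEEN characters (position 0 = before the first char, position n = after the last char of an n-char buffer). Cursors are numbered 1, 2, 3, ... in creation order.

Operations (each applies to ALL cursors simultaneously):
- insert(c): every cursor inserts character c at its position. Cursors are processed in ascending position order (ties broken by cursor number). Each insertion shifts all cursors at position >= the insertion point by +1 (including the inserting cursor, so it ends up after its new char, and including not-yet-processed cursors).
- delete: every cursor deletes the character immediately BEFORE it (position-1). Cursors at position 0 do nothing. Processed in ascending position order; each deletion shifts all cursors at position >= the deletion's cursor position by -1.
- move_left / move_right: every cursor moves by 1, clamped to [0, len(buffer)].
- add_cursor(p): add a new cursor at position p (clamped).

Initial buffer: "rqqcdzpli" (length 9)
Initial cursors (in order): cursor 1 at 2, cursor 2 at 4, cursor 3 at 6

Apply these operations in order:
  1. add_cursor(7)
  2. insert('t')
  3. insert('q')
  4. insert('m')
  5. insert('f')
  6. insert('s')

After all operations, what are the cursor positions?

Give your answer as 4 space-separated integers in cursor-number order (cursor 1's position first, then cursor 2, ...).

After op 1 (add_cursor(7)): buffer="rqqcdzpli" (len 9), cursors c1@2 c2@4 c3@6 c4@7, authorship .........
After op 2 (insert('t')): buffer="rqtqctdztptli" (len 13), cursors c1@3 c2@6 c3@9 c4@11, authorship ..1..2..3.4..
After op 3 (insert('q')): buffer="rqtqqctqdztqptqli" (len 17), cursors c1@4 c2@8 c3@12 c4@15, authorship ..11..22..33.44..
After op 4 (insert('m')): buffer="rqtqmqctqmdztqmptqmli" (len 21), cursors c1@5 c2@10 c3@15 c4@19, authorship ..111..222..333.444..
After op 5 (insert('f')): buffer="rqtqmfqctqmfdztqmfptqmfli" (len 25), cursors c1@6 c2@12 c3@18 c4@23, authorship ..1111..2222..3333.4444..
After op 6 (insert('s')): buffer="rqtqmfsqctqmfsdztqmfsptqmfsli" (len 29), cursors c1@7 c2@14 c3@21 c4@27, authorship ..11111..22222..33333.44444..

Answer: 7 14 21 27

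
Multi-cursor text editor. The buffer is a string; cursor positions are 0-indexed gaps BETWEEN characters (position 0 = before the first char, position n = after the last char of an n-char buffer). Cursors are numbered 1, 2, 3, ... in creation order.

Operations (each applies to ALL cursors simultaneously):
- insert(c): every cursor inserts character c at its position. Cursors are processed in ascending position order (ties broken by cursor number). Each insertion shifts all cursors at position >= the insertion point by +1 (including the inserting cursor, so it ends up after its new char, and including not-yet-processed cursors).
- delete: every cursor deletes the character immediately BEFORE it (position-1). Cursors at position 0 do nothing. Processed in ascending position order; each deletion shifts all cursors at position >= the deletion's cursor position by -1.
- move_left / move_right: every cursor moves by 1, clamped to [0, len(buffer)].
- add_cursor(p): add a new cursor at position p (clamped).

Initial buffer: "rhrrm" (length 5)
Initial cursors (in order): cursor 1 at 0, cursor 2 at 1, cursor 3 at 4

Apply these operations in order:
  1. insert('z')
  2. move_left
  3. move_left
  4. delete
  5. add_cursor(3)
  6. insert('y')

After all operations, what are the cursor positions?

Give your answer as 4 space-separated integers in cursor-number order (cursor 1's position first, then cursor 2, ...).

Answer: 2 2 7 7

Derivation:
After op 1 (insert('z')): buffer="zrzhrrzm" (len 8), cursors c1@1 c2@3 c3@7, authorship 1.2...3.
After op 2 (move_left): buffer="zrzhrrzm" (len 8), cursors c1@0 c2@2 c3@6, authorship 1.2...3.
After op 3 (move_left): buffer="zrzhrrzm" (len 8), cursors c1@0 c2@1 c3@5, authorship 1.2...3.
After op 4 (delete): buffer="rzhrzm" (len 6), cursors c1@0 c2@0 c3@3, authorship .2..3.
After op 5 (add_cursor(3)): buffer="rzhrzm" (len 6), cursors c1@0 c2@0 c3@3 c4@3, authorship .2..3.
After op 6 (insert('y')): buffer="yyrzhyyrzm" (len 10), cursors c1@2 c2@2 c3@7 c4@7, authorship 12.2.34.3.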